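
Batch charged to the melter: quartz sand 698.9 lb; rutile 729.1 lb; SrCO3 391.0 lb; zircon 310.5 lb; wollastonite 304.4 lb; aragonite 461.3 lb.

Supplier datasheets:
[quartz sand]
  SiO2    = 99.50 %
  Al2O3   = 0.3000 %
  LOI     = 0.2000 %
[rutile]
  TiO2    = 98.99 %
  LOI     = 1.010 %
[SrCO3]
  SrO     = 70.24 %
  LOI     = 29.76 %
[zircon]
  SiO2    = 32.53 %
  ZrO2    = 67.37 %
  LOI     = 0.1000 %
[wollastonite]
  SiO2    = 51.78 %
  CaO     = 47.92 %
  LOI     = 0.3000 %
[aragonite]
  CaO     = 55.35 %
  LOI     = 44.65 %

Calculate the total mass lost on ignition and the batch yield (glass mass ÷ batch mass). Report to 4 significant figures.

Working values are printed rounded to four significant digits — all internal work maintains exact precision end to end — each reported number receives exactly one rounding; the derived quantities, which include totals, the six compositions, LOI, glass mass, the yield, are re-derived in full precision, as given in either problem or answer, from the weighed amounts per 2563 lb of glass.
Material-by-material LOI:
  quartz sand: 698.9 × 0.002000 = 1.398 lb
  rutile: 729.1 × 0.01010 = 7.364 lb
  SrCO3: 391.0 × 0.2976 = 116.4 lb
  zircon: 310.5 × 0.001000 = 0.3105 lb
  wollastonite: 304.4 × 0.003000 = 0.9132 lb
  aragonite: 461.3 × 0.4465 = 206.0 lb
Total LOI = 332.3 lb
Glass = batch − LOI = 2895 − 332.3 = 2563 lb

LOI loss = 332.3 lb; glass = 2563 lb; yield = 88.52%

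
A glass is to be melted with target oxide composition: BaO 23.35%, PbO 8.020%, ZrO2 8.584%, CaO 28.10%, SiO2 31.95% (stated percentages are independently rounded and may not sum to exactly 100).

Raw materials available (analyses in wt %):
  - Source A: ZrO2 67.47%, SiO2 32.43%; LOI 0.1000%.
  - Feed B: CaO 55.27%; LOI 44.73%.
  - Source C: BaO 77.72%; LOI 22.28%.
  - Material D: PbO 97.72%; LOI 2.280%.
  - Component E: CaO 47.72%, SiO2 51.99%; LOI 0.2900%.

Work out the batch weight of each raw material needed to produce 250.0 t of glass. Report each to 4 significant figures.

In-progress results are shown rounded off to 4 significant digits across the worked steps. The working math carries full float precision from first step to last; every reported number sees exactly one rounding; all derived quantities are computed using the weight values per 250.0 t of glass in full precision (yield, totals, glass mass, ignition loss, the five compositions), precisely as stated by the problem or answer text.
Target masses of each oxide per 250.0 t glass:
  BaO: 23.35% × 250.0 = 58.38 t
  PbO: 8.020% × 250.0 = 20.05 t
  ZrO2: 8.584% × 250.0 = 21.46 t
  CaO: 28.10% × 250.0 = 70.25 t
  SiO2: 31.95% × 250.0 = 79.88 t
Oxide-by-oxide audit working from each reported weight, on the stated basis (oxide sums agree with the targets given rounding of the digits):
  BaO: 75.11·0.7772 = 58.38 t (target 58.38 t)
  PbO: 20.52·0.9772 = 20.05 t (target 20.05 t)
  ZrO2: 31.81·0.6747 = 21.46 t (target 21.46 t)
  CaO: 11.58·0.5527 + 133.8·0.4772 = 70.25 t (target 70.25 t)
  SiO2: 31.81·0.3243 + 133.8·0.5199 = 79.88 t (target 79.88 t)
Glass mass check: total batch − LOI = 250.0 t (targets for the oxides total 250.0 t; stated basis 250.0 t — any gap is answer rounding).
Adding the batch up: Σ batch = 272.8 t; LOI loss = Σ batch·LOI = 22.80 t; yield = glass ÷ total batch = 91.64%.

Batch per 250.0 t glass:
  Source A: 31.81 t
  Feed B: 11.58 t
  Source C: 75.11 t
  Material D: 20.52 t
  Component E: 133.8 t
Total batch = 272.8 t; LOI loss = 22.80 t; yield = 91.64%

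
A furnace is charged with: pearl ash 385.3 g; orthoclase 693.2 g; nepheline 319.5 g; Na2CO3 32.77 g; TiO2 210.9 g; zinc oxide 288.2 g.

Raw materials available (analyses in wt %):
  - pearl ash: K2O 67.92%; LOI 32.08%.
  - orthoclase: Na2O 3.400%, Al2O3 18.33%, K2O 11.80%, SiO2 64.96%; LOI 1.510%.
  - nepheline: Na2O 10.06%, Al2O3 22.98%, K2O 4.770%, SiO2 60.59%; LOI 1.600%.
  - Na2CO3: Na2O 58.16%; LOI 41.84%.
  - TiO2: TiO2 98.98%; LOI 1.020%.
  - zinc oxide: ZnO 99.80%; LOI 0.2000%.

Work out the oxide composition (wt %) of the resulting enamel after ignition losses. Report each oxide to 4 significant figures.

Glass mass = 1774 g (batch 1930 − LOI 155.6).
Composition: TiO2 11.77%, Na2O 4.214%, Al2O3 11.30%, K2O 20.22%, SiO2 36.29%, ZnO 16.21%

The working math keeps exact precision at every stage. Values along the way are displayed (rounded to four significant figures) when written out. A single rounding produces each reported number. The derived quantities are rebuilt at exact precision (ignition loss, net glass mass, totals, six oxide percentages, the yield) using the weight values per 1774 g of glass as set out in the problem or answer text.
What the batch supplies per oxide:
  TiO2: 210.9·0.9898 = 208.7 g
  Na2O: 693.2·0.03400 + 319.5·0.1006 + 32.77·0.5816 = 74.77 g
  Al2O3: 693.2·0.1833 + 319.5·0.2298 = 200.5 g
  K2O: 385.3·0.6792 + 693.2·0.1180 + 319.5·0.04770 = 358.7 g
  SiO2: 693.2·0.6496 + 319.5·0.6059 = 643.9 g
  ZnO: 288.2·0.9980 = 287.6 g
LOI: 385.3·0.3208 + 693.2·0.01510 + 319.5·0.01600 + 32.77·0.4184 + 210.9·0.01020 + 288.2·0.002000 = 155.6 g
The glass mass, total less LOI, = 1930 − 155.6 = 1774 g (= the summed oxide contributions)
oxide / glass × 100 gives the wt %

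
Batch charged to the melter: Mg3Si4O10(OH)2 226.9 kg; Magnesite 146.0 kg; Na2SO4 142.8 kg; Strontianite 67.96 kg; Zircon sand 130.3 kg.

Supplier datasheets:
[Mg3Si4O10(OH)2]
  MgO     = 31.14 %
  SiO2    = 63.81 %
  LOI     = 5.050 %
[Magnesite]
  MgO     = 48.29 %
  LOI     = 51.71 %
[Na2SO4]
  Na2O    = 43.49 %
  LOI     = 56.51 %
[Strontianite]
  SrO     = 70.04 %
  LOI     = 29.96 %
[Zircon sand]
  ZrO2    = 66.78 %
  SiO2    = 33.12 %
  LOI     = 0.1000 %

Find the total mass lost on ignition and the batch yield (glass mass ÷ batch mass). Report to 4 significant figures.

Each numeric step holds full float precision throughout; in-progress results appear, rounded to 4 significant digits, between the steps. Exactly one rounding lands on each reported value. All derived quantities are carried using the weight values at 525.8 kg of glass in full precision (LOI, yield, totals, five oxide percentages, glass mass) as they appear in the question or the answer.
Material-by-material LOI:
  Mg3Si4O10(OH)2: 226.9 × 0.05050 = 11.46 kg
  Magnesite: 146.0 × 0.5171 = 75.50 kg
  Na2SO4: 142.8 × 0.5651 = 80.70 kg
  Strontianite: 67.96 × 0.2996 = 20.36 kg
  Zircon sand: 130.3 × 0.001000 = 0.1303 kg
Total LOI = 188.1 kg
Glass = batch − LOI = 714.0 − 188.1 = 525.8 kg

LOI loss = 188.1 kg; glass = 525.8 kg; yield = 73.65%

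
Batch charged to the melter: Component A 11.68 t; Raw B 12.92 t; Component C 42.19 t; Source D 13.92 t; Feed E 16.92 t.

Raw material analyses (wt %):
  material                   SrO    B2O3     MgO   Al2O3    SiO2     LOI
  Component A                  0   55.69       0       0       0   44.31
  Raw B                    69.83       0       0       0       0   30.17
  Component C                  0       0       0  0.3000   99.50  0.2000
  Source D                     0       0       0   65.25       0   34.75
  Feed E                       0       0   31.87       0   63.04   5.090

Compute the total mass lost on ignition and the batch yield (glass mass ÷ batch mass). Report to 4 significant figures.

Full precision is carried from start to finish. The intermediate values are displayed rounded to 4 significant digits within the worked lines — every reported number takes just one rounding. Derived quantities (LOI, the yield, glass mass, five oxide percentages, totals) are recomputed at full float precision using the weight values on 82.77 t of glass exactly as shown in the question or the answer.
Material-by-material LOI:
  Component A: 11.68 × 0.4431 = 5.175 t
  Raw B: 12.92 × 0.3017 = 3.898 t
  Component C: 42.19 × 0.002000 = 0.08438 t
  Source D: 13.92 × 0.3475 = 4.837 t
  Feed E: 16.92 × 0.05090 = 0.8612 t
Total LOI = 14.86 t
Glass = batch − LOI = 97.63 − 14.86 = 82.77 t

LOI loss = 14.86 t; glass = 82.77 t; yield = 84.78%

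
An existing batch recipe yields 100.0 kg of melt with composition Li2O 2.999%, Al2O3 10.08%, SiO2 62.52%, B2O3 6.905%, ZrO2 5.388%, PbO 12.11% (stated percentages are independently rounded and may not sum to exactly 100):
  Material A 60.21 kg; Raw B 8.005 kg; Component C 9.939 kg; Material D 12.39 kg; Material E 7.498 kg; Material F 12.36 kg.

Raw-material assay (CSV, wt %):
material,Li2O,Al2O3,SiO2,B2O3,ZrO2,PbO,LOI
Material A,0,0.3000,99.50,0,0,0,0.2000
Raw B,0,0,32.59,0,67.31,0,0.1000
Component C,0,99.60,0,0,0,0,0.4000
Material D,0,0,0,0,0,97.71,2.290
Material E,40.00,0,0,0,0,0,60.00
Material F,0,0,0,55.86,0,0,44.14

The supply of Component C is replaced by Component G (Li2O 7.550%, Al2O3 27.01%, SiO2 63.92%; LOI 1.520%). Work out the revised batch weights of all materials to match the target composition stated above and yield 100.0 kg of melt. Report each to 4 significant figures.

The working math holds full precision at every stage. Intermediates are displayed rounded off to 4 significant figures on the page. A single rounding finalizes each reported figure. The derived quantities (six oxide percentages, glass mass, ignition loss, the totals, yield) are re-derived using the weight values per 100.0 kg of glass in full float precision as given in question or answer.
Per-oxide target masses for 100.0 kg melt:
  Li2O: 2.999% × 100.0 = 2.999 kg
  Al2O3: 10.08% × 100.0 = 10.08 kg
  SiO2: 62.52% × 100.0 = 62.52 kg
  B2O3: 6.905% × 100.0 = 6.905 kg
  ZrO2: 5.388% × 100.0 = 5.388 kg
  PbO: 12.11% × 100.0 = 12.11 kg
Mass-balance tally per oxide applying the batch weights above, on the stated basis (oxide sums agree with the targets up to rounding of the answer):
  Li2O: 36.91·0.07550 + 0.5300·0.4000 = 2.999 kg (target 2.999 kg)
  Al2O3: 36.50·0.003000 + 36.91·0.2701 = 10.08 kg (target 10.08 kg)
  SiO2: 36.50·0.9950 + 8.005·0.3259 + 36.91·0.6392 = 62.52 kg (target 62.52 kg)
  B2O3: 12.36·0.5586 = 6.904 kg (target 6.905 kg)
  ZrO2: 8.005·0.6731 = 5.388 kg (target 5.388 kg)
  PbO: 12.39·0.9771 = 12.11 kg (target 12.11 kg)
Glass-mass bookkeeping: Σ batch − LOI loss = 100.0 kg (the Σ of target masses is 100.0 kg; basis as stated: 100.0 kg — differing by rounding only).
Adding the batch up: Σ batch = 106.7 kg; LOI removed, Σ of batch·LOI: 6.699 kg; yield = glass ÷ total batch = 93.72%.

Revised batch per 100.0 kg melt:
  Material A: 36.50 kg
  Raw B: 8.005 kg
  Component G: 36.91 kg
  Material D: 12.39 kg
  Material E: 0.5300 kg
  Material F: 12.36 kg
Total batch = 106.7 kg; LOI loss = 6.699 kg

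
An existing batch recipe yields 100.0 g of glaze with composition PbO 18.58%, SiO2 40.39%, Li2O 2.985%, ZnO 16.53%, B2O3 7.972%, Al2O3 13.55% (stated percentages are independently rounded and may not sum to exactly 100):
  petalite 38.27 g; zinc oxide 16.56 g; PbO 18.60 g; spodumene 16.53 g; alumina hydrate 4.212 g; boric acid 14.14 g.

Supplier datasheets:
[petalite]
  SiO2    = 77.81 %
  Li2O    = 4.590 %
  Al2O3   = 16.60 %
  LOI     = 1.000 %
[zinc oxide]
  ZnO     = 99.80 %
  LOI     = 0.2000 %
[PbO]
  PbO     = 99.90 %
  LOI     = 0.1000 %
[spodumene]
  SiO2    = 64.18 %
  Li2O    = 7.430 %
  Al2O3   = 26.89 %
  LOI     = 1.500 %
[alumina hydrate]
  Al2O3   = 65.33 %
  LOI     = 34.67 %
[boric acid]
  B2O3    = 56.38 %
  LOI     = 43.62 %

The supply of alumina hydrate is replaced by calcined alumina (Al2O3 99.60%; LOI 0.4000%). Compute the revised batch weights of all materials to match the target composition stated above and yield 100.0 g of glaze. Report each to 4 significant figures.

Revised batch per 100.0 g glaze:
  petalite: 38.27 g
  zinc oxide: 16.56 g
  PbO: 18.60 g
  spodumene: 16.53 g
  calcined alumina: 2.762 g
  boric acid: 14.14 g
Total batch = 106.9 g; LOI loss = 6.861 g

All internal work keeps exact precision all the way through — in-progress results are shown, with 4-significant-figure rounding, across the worked steps. Each reported number receives exactly one rounding; all derived quantities are computed from the batch weights per 100.0 g of glass in exact precision (the six compositions, yield, totals, glass mass, ignition loss) precisely as stated by the question or the answer.
Target masses of each oxide per 100.0 g glaze:
  PbO: 18.58% × 100.0 = 18.58 g
  SiO2: 40.39% × 100.0 = 40.39 g
  Li2O: 2.985% × 100.0 = 2.985 g
  ZnO: 16.53% × 100.0 = 16.53 g
  B2O3: 7.972% × 100.0 = 7.972 g
  Al2O3: 13.55% × 100.0 = 13.55 g
Per-oxide balance check per the reported batch figures, versus the basis set out (target by target, the sums agree inside rounding margins):
  PbO: 18.60·0.9990 = 18.58 g (target 18.58 g)
  SiO2: 38.27·0.7781 + 16.53·0.6418 = 40.39 g (target 40.39 g)
  Li2O: 38.27·0.04590 + 16.53·0.07430 = 2.985 g (target 2.985 g)
  ZnO: 16.56·0.9980 = 16.53 g (target 16.53 g)
  B2O3: 14.14·0.5638 = 7.972 g (target 7.972 g)
  Al2O3: 38.27·0.1660 + 16.53·0.2689 + 2.762·0.9960 = 13.55 g (target 13.55 g)
Auditing the glass mass value: batch total minus LOI = 100.0 g (the targets, summed, come to 100.0 g; against the stated basis, 100.0 g — a pure rounding effect).
Batch grand total — Σ batch = 106.9 g; the LOI term Σ batch·LOI equals 6.861 g; yield = glass ÷ total batch = 93.58%.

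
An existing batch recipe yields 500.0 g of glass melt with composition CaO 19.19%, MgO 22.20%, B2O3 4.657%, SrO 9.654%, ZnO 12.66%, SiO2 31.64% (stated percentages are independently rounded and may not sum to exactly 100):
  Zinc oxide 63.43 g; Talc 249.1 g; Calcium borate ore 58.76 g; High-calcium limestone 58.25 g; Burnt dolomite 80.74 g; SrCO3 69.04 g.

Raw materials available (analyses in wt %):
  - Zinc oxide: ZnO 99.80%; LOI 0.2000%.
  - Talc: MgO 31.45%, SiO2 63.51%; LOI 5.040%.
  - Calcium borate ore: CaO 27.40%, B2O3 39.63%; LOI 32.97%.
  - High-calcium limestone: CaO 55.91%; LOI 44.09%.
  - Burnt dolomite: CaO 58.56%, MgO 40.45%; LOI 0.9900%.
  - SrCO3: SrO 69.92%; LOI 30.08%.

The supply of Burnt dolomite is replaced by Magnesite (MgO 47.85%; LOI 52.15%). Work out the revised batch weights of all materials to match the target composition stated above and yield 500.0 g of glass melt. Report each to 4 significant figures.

All arithmetic maintains exact precision in every operation. Values along the way appear with 4-significant-figure rounding across the worked steps. Every reported figure is rounded exactly once — derived quantities are computed in full precision (yield, glass mass, ignition loss, the six compositions, the totals) from the batch weights on 500.0 g of glass, as written in problem or answer.
Per-oxide target masses for 500.0 g glass melt:
  CaO: 19.19% × 500.0 = 95.95 g
  MgO: 22.20% × 500.0 = 111.0 g
  B2O3: 4.657% × 500.0 = 23.28 g
  SrO: 9.654% × 500.0 = 48.27 g
  ZnO: 12.66% × 500.0 = 63.30 g
  SiO2: 31.64% × 500.0 = 158.2 g
Sums-versus-targets review with the batch weights as given, on the stated basis (delivered sums recover each target up to rounding of the answer):
  CaO: 58.76·0.2740 + 142.8·0.5591 = 95.94 g (target 95.95 g)
  MgO: 249.1·0.3145 + 68.25·0.4785 = 111.0 g (target 111.0 g)
  B2O3: 58.76·0.3963 = 23.29 g (target 23.28 g)
  SrO: 69.04·0.6992 = 48.27 g (target 48.27 g)
  ZnO: 63.43·0.9980 = 63.30 g (target 63.30 g)
  SiO2: 249.1·0.6351 = 158.2 g (target 158.2 g)
Glass mass check: total batch − LOI = 500.0 g (per-oxide target masses sum to 500.0 g; versus the stated basis of 500.0 g — deltas are rounding alone).
Whole-batch sum: Σ batch = 651.4 g; loss to ignition Σ batch·LOI = 151.4 g; yield: glass divided by total = 76.76%.

Revised batch per 500.0 g glass melt:
  Zinc oxide: 63.43 g
  Talc: 249.1 g
  Calcium borate ore: 58.76 g
  High-calcium limestone: 142.8 g
  Magnesite: 68.25 g
  SrCO3: 69.04 g
Total batch = 651.4 g; LOI loss = 151.4 g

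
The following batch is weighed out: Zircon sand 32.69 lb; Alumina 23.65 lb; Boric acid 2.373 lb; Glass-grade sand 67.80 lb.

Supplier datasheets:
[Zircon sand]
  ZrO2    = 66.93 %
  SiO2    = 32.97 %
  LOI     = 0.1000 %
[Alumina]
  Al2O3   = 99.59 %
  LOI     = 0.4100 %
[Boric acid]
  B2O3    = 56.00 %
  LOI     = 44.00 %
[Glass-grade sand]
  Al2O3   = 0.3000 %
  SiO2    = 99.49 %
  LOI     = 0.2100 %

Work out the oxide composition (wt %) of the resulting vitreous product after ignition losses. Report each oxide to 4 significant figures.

Glass mass = 125.2 lb (batch 126.5 − LOI 1.316).
Composition: Al2O3 18.98%, ZrO2 17.48%, B2O3 1.061%, SiO2 62.49%

Full precision is carried at all times — in-progress results appear, rounded to 4 significant figures, across the worked steps; each reported result is rounded once only; all derived quantities are re-derived starting from the weights at 125.2 lb of glass at full precision (yield, LOI, net glass mass, four oxide percentages, totals) as set out in the problem or the answer.
Per-oxide mass from batch:
  Al2O3: 23.65·0.9959 + 67.80·0.003000 = 23.76 lb
  ZrO2: 32.69·0.6693 = 21.88 lb
  B2O3: 2.373·0.5600 = 1.329 lb
  SiO2: 32.69·0.3297 + 67.80·0.9949 = 78.23 lb
LOI: 32.69·0.001000 + 23.65·0.004100 + 2.373·0.4400 + 67.80·0.002100 = 1.316 lb
Resulting glass, batch − LOI: 126.5 − 1.316 = 125.2 lb (matching Σ of the oxides)
percent by weight: oxide/glass ×100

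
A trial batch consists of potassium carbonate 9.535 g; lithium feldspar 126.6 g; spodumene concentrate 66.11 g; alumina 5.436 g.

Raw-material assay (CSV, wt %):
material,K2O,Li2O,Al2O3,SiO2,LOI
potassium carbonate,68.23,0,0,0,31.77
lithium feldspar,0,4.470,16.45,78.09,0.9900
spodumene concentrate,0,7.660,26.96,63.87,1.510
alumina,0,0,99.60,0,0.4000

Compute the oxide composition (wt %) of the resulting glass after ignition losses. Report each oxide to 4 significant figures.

Glass mass = 202.4 g (batch 207.7 − LOI 5.303).
Composition: K2O 3.215%, Li2O 5.299%, Al2O3 21.77%, SiO2 69.71%

Mid-chain values are displayed rounded off to 4 significant figures on the page. Each numeric step carries full precision in all steps — every reported result is rounded only once — all derived quantities, including the totals, ignition loss, glass mass, the four compositions, the yield, are computed using the weight values for 202.4 g of glass in full float precision, as they appear in either problem or answer.
Per-oxide mass from batch:
  K2O: 9.535·0.6823 = 6.506 g
  Li2O: 126.6·0.04470 + 66.11·0.07660 = 10.72 g
  Al2O3: 126.6·0.1645 + 66.11·0.2696 + 5.436·0.9960 = 44.06 g
  SiO2: 126.6·0.7809 + 66.11·0.6387 = 141.1 g
LOI: 9.535·0.3177 + 126.6·0.009900 + 66.11·0.01510 + 5.436·0.004000 = 5.303 g
Glass = total batch minus LOI = 207.7 − 5.303 = 202.4 g (matching Σ of the oxides)
wt %: oxide over glass, times 100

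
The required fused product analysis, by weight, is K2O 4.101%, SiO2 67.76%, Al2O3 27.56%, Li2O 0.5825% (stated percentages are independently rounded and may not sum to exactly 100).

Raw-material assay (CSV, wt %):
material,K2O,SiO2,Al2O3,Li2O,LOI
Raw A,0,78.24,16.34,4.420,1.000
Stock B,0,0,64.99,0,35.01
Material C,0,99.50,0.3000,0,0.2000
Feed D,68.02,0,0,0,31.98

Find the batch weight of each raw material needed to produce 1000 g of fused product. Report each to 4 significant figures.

Batch per 1000 g fused product:
  Raw A: 131.8 g
  Stock B: 388.3 g
  Material C: 577.4 g
  Feed D: 60.29 g
Total batch = 1158 g; LOI loss = 157.7 g; yield = 86.38%

Working values are printed rounded off to 4 significant figures within the worked lines; the working math maintains exact precision in all steps; each reported result undergoes a single rounding. The derived quantities, which include the totals, the four compositions, ignition loss, net glass mass, yield, are rebuilt in full float precision, as written in the problem or the answer, from the weighed amounts at 1000 g of glass.
The oxide mass targets at 1000 g fused product:
  K2O: 4.101% × 1000 = 41.01 g
  SiO2: 67.76% × 1000 = 677.6 g
  Al2O3: 27.56% × 1000 = 275.6 g
  Li2O: 0.5825% × 1000 = 5.825 g
Checking each oxide sum per the reported batch figures, per the basis as stated (every target is met by its sum inside rounding margins):
  K2O: 60.29·0.6802 = 41.01 g (target 41.01 g)
  SiO2: 131.8·0.7824 + 577.4·0.9950 = 677.6 g (target 677.6 g)
  Al2O3: 131.8·0.1634 + 388.3·0.6499 + 577.4·0.003000 = 275.6 g (target 275.6 g)
  Li2O: 131.8·0.04420 = 5.826 g (target 5.825 g)
Mass balance on the glass: Σ batch − LOI loss = 1000 g (the targets, summed, come to 1000 g; against the stated basis, 1000 g — a pure rounding effect).
Total batch = Σ batch = 1158 g; LOI loss = Σ batch·LOI = 157.7 g; yield: glass divided by total = 86.38%.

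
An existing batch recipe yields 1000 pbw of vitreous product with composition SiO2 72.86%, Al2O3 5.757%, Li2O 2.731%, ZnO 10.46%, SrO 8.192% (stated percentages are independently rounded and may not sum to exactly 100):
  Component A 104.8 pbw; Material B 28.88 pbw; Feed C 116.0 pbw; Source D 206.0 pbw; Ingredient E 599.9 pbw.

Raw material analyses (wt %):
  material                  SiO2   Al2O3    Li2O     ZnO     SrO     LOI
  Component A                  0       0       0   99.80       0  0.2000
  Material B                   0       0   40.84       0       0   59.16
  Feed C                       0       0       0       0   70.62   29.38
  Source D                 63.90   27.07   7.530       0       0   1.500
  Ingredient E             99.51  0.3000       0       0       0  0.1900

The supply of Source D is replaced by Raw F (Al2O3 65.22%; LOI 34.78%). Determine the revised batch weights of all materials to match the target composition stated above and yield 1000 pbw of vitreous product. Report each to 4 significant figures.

Revised batch per 1000 pbw vitreous product:
  Component A: 104.8 pbw
  Material B: 66.87 pbw
  Feed C: 116.0 pbw
  Raw F: 84.90 pbw
  Ingredient E: 732.2 pbw
Total batch = 1105 pbw; LOI loss = 104.8 pbw

In-progress results are displayed, with 4-significant-digit rounding, alongside each step. Exact precision is carried through every step. Every reported value sees exactly one rounding — derived quantities, including the five compositions, glass mass, yield, totals, ignition loss, are re-derived from the batch weights on 1000 pbw of glass in full float precision precisely as stated by question or answer.
Target oxide masses per 1000 pbw vitreous product:
  SiO2: 72.86% × 1000 = 728.6 pbw
  Al2O3: 5.757% × 1000 = 57.57 pbw
  Li2O: 2.731% × 1000 = 27.31 pbw
  ZnO: 10.46% × 1000 = 104.6 pbw
  SrO: 8.192% × 1000 = 81.92 pbw
Oxide-by-oxide audit applying the batch weights above, per the basis as stated (oxide sums agree with the targets inside rounding margins):
  SiO2: 732.2·0.9951 = 728.6 pbw (target 728.6 pbw)
  Al2O3: 84.90·0.6522 + 732.2·0.003000 = 57.57 pbw (target 57.57 pbw)
  Li2O: 66.87·0.4084 = 27.31 pbw (target 27.31 pbw)
  ZnO: 104.8·0.9980 = 104.6 pbw (target 104.6 pbw)
  SrO: 116.0·0.7062 = 81.92 pbw (target 81.92 pbw)
The glass-mass cross-check: total batch − LOI = 1000 pbw (targets for the oxides total 1000 pbw; with the basis standing at 1000 pbw — differing by rounding only).
Adding the batch up: Σ batch = 1105 pbw; the LOI term Σ batch·LOI equals 104.8 pbw; yield: glass divided by total = 90.52%.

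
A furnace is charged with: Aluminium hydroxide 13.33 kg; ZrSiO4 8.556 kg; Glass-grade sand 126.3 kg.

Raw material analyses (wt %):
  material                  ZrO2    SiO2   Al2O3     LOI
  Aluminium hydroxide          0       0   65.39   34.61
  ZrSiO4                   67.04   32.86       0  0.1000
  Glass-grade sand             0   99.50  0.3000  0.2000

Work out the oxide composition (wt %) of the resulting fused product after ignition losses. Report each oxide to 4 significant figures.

Glass mass = 143.3 kg (batch 148.2 − LOI 4.875).
Composition: ZrO2 4.002%, SiO2 89.65%, Al2O3 6.347%

Values along the way are displayed rounded off to 4 significant figures alongside each step; the whole derivation maintains full float precision all the way through — each reported number takes a single rounding — derived quantities, which include the yield, the three compositions, ignition loss, net glass mass, totals, are re-derived in full precision, as quoted within the problem or the answer, from the weighed amounts at 143.3 kg of glass.
Per-oxide mass from batch:
  ZrO2: 8.556·0.6704 = 5.736 kg
  SiO2: 8.556·0.3286 + 126.3·0.9950 = 128.5 kg
  Al2O3: 13.33·0.6539 + 126.3·0.003000 = 9.095 kg
LOI: 13.33·0.3461 + 8.556·0.001000 + 126.3·0.002000 = 4.875 kg
The glass mass, total less LOI, = 148.2 − 4.875 = 143.3 kg (matching Σ of the oxides)
wt % = oxide mass / glass mass × 100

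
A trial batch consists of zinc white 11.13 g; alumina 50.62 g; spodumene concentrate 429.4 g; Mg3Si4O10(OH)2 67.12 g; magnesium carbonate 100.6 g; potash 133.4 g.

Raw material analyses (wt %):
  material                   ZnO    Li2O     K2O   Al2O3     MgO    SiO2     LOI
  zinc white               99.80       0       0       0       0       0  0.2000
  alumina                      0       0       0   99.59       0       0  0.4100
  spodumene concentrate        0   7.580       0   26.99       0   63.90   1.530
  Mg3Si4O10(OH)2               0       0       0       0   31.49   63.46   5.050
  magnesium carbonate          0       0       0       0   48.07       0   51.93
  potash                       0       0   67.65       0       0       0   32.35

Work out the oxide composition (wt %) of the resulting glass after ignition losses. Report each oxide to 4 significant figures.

Glass mass = 686.7 g (batch 792.3 − LOI 105.6).
Composition: ZnO 1.618%, Li2O 4.740%, K2O 13.14%, Al2O3 24.22%, MgO 10.12%, SiO2 46.16%

All internal work maintains exact precision at each step; in-progress results are displayed, rounded to 4 significant digits, across the worked steps; every reported result takes just one rounding — derived quantities (six oxide percentages, the totals, yield, net glass mass, LOI) are re-derived in full precision starting from the weights for 686.7 g of glass, as given in the problem or answer text.
Mass of each oxide from the mix:
  ZnO: 11.13·0.9980 = 11.11 g
  Li2O: 429.4·0.07580 = 32.55 g
  K2O: 133.4·0.6765 = 90.25 g
  Al2O3: 50.62·0.9959 + 429.4·0.2699 = 166.3 g
  MgO: 67.12·0.3149 + 100.6·0.4807 = 69.49 g
  SiO2: 429.4·0.6390 + 67.12·0.6346 = 317.0 g
LOI: 11.13·0.002000 + 50.62·0.004100 + 429.4·0.01530 + 67.12·0.05050 + 100.6·0.5193 + 133.4·0.3235 = 105.6 g
Glass mass = batch − LOI = 792.3 − 105.6 = 686.7 g (consistent with Σ oxide mass)
each oxide over glass, ×100, is wt %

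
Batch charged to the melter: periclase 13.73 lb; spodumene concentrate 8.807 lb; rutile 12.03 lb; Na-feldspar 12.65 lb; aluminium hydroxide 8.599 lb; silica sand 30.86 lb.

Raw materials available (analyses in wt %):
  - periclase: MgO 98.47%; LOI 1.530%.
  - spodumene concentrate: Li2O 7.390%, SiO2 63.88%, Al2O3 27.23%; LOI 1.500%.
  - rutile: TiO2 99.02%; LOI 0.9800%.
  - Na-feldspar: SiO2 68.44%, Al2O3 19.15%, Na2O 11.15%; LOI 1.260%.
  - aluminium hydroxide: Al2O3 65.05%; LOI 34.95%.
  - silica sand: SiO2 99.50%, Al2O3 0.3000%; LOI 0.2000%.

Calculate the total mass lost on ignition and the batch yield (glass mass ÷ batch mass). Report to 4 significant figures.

The working math maintains full float precision all the way through — values along the way appear, rounded to four significant digits, between the steps; each reported figure is rounded just once. Derived quantities (glass mass, six oxide percentages, the yield, ignition loss, totals) are rebuilt in full precision from the batch weights on 82.99 lb of glass as given in the problem or answer text.
LOI of each material in turn:
  periclase: 13.73 × 0.01530 = 0.2101 lb
  spodumene concentrate: 8.807 × 0.01500 = 0.1321 lb
  rutile: 12.03 × 0.009800 = 0.1179 lb
  Na-feldspar: 12.65 × 0.01260 = 0.1594 lb
  aluminium hydroxide: 8.599 × 0.3495 = 3.005 lb
  silica sand: 30.86 × 0.002000 = 0.06172 lb
Total LOI = 3.687 lb
Glass = batch − LOI = 86.68 − 3.687 = 82.99 lb

LOI loss = 3.687 lb; glass = 82.99 lb; yield = 95.75%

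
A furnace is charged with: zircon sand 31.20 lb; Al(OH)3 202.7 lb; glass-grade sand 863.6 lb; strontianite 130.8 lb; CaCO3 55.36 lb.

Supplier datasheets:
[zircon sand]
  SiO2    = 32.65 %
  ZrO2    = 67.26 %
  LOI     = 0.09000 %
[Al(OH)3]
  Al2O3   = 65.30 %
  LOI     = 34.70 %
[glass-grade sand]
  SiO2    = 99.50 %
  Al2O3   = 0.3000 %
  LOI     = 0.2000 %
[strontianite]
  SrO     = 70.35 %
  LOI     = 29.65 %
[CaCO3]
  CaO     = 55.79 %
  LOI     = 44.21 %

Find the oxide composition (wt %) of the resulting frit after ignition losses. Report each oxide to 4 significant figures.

The intermediate values are printed (rounded to 4 significant figures) between the steps — all internal work maintains full float precision throughout. A single rounding completes every reported figure — the derived quantities, including the totals, yield, five oxide percentages, LOI, glass mass, are re-derived from the batch weights at 1148 lb of glass in full float precision exactly as shown in problem or answer.
Oxide masses out of the charge:
  SiO2: 31.20·0.3265 + 863.6·0.9950 = 869.5 lb
  Al2O3: 202.7·0.6530 + 863.6·0.003000 = 135.0 lb
  CaO: 55.36·0.5579 = 30.89 lb
  SrO: 130.8·0.7035 = 92.02 lb
  ZrO2: 31.20·0.6726 = 20.99 lb
LOI: 31.20·9.000e-04 + 202.7·0.3470 + 863.6·0.002000 + 130.8·0.2965 + 55.36·0.4421 = 135.3 lb
The glass mass, total less LOI, = 1284 − 135.3 = 1148 lb (= Σ oxide masses)
percent by weight: oxide/glass ×100

Glass mass = 1148 lb (batch 1284 − LOI 135.3).
Composition: SiO2 75.72%, Al2O3 11.75%, CaO 2.690%, SrO 8.013%, ZrO2 1.827%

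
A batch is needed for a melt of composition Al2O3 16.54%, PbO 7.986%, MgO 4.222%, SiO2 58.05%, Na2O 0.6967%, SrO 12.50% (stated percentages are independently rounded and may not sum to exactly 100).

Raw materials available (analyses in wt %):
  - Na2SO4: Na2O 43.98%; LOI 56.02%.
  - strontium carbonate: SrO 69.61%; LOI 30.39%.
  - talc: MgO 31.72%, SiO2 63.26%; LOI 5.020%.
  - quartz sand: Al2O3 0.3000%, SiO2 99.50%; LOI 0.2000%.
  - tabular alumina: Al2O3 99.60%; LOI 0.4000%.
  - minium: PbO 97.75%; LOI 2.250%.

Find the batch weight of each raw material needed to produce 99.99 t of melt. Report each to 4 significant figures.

Batch per 99.99 t melt:
  Na2SO4: 1.584 t
  strontium carbonate: 17.96 t
  talc: 13.31 t
  quartz sand: 49.87 t
  tabular alumina: 16.45 t
  minium: 8.169 t
Total batch = 107.3 t; LOI loss = 7.363 t; yield = 93.14%

Mid-chain values are printed, rounded to 4 significant figures, in the printout — all internal work maintains exact precision throughout. Each reported number is rounded a single time; all derived quantities, which include net glass mass, six oxide percentages, LOI, totals, yield, are computed at full precision, as written in the problem or the answer, using the weight values for 99.99 t of glass.
Target masses of each oxide per 99.99 t melt:
  Al2O3: 16.54% × 99.99 = 16.54 t
  PbO: 7.986% × 99.99 = 7.985 t
  MgO: 4.222% × 99.99 = 4.222 t
  SiO2: 58.05% × 99.99 = 58.04 t
  Na2O: 0.6967% × 99.99 = 0.6966 t
  SrO: 12.50% × 99.99 = 12.50 t
Mass-balance tally per oxide per the reported batch figures, at the basis given (sum by sum, the targets are met net of answer rounding effects):
  Al2O3: 49.87·0.003000 + 16.45·0.9960 = 16.53 t (target 16.54 t)
  PbO: 8.169·0.9775 = 7.985 t (target 7.985 t)
  MgO: 13.31·0.3172 = 4.222 t (target 4.222 t)
  SiO2: 13.31·0.6326 + 49.87·0.9950 = 58.04 t (target 58.04 t)
  Na2O: 1.584·0.4398 = 0.6966 t (target 0.6966 t)
  SrO: 17.96·0.6961 = 12.50 t (target 12.50 t)
Glass mass check: batch total minus LOI = 99.98 t (summing oxide targets gives 99.98 t; basis as stated: 99.99 t — differing by rounding only).
Adding the batch up: Σ batch = 107.3 t; LOI removed, Σ of batch·LOI: 7.363 t; the yield ratio, glass ÷ batch: 93.14%.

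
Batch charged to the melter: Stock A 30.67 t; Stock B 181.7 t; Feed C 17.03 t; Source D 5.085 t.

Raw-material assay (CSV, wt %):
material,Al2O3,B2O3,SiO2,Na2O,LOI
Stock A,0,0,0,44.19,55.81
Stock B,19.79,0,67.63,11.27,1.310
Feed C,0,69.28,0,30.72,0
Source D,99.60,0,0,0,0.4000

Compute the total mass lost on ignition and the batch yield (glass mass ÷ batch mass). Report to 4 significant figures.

LOI loss = 19.52 t; glass = 215.0 t; yield = 91.68%

Values along the way appear rounded to 4 significant figures. The whole derivation carries exact precision from start to finish; each reported result takes a single rounding. The derived quantities are rebuilt in exact precision (glass mass, the four compositions, yield, totals, ignition loss) from the batch weights at 215.0 t of glass as they appear in either problem or answer.
Ignition loss by material:
  Stock A: 30.67 × 0.5581 = 17.12 t
  Stock B: 181.7 × 0.01310 = 2.380 t
  Feed C: 17.03 × 0 = 0 t
  Source D: 5.085 × 0.004000 = 0.02034 t
Total LOI = 19.52 t
Glass = batch − LOI = 234.5 − 19.52 = 215.0 t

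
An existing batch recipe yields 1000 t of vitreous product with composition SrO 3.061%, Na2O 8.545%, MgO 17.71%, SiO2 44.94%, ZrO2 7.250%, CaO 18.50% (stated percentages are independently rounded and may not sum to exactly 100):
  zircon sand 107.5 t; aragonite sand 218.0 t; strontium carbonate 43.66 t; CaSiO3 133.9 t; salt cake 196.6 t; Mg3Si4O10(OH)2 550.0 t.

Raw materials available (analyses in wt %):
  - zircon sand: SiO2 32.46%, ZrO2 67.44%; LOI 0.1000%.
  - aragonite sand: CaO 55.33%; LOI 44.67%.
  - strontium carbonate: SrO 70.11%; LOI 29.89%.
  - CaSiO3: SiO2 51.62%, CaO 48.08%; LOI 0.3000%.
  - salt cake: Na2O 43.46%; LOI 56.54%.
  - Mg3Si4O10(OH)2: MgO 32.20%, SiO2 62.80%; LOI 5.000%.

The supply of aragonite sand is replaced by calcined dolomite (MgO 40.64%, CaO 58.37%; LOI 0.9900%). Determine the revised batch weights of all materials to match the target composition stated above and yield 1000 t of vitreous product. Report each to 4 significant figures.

Revised batch per 1000 t vitreous product:
  zircon sand: 107.5 t
  calcined dolomite: 91.25 t
  strontium carbonate: 43.66 t
  CaSiO3: 274.0 t
  salt cake: 196.6 t
  Mg3Si4O10(OH)2: 434.8 t
Total batch = 1148 t; LOI loss = 147.8 t

The intermediate values appear (rounded to 4 significant digits) at each printed step; the whole derivation carries full precision at every stage. Each reported result is rounded once only — derived quantities, which include LOI, yield, the totals, glass mass, the six compositions, are carried in full precision, as given in problem or answer, using the weight values per 1000 t of glass.
Target masses of each oxide per 1000 t vitreous product:
  SrO: 3.061% × 1000 = 30.61 t
  Na2O: 8.545% × 1000 = 85.45 t
  MgO: 17.71% × 1000 = 177.1 t
  SiO2: 44.94% × 1000 = 449.4 t
  ZrO2: 7.250% × 1000 = 72.50 t
  CaO: 18.50% × 1000 = 185.0 t
A balance pass over the oxides, per the reported batch figures, for the quoted basis mass (delivered sums recover each target given rounding of the digits):
  SrO: 43.66·0.7011 = 30.61 t (target 30.61 t)
  Na2O: 196.6·0.4346 = 85.44 t (target 85.45 t)
  MgO: 91.25·0.4064 + 434.8·0.3220 = 177.1 t (target 177.1 t)
  SiO2: 107.5·0.3246 + 274.0·0.5162 + 434.8·0.6280 = 449.4 t (target 449.4 t)
  ZrO2: 107.5·0.6744 = 72.50 t (target 72.50 t)
  CaO: 91.25·0.5837 + 274.0·0.4808 = 185.0 t (target 185.0 t)
Glass mass check: Σ batch − LOI loss = 1000 t (oxide target masses add up to 1000 t; versus the stated basis of 1000 t — a pure rounding effect).
Summing the batch: Σ batch = 1148 t; Σ batch·LOI gives LOI loss = 147.8 t; yield = glass ÷ total batch = 87.13%.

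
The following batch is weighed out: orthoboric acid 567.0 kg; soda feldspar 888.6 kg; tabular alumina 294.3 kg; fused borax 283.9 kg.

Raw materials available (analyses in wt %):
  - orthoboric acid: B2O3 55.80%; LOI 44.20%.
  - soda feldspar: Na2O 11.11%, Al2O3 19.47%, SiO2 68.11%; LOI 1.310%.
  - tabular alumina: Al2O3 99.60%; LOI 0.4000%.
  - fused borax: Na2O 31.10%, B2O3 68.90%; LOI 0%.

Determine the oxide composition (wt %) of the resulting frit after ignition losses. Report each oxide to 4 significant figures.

Values along the way are printed with 4-significant-digit rounding between the steps; every computation carries exact precision at each step — a single rounding completes every reported figure; the derived quantities (totals, the yield, four oxide percentages, glass mass, LOI) are carried in exact precision from the batch weights per 1770 kg of glass, as they appear in the problem or answer text.
Mass of each oxide from the mix:
  Na2O: 888.6·0.1111 + 283.9·0.3110 = 187.0 kg
  Al2O3: 888.6·0.1947 + 294.3·0.9960 = 466.1 kg
  SiO2: 888.6·0.6811 = 605.2 kg
  B2O3: 567.0·0.5580 + 283.9·0.6890 = 512.0 kg
LOI: 567.0·0.4420 + 888.6·0.01310 + 294.3·0.004000 = 263.4 kg
The glass mass, total less LOI, = 2034 − 263.4 = 1770 kg (= Σ oxide masses)
wt % = oxide mass / glass mass × 100

Glass mass = 1770 kg (batch 2034 − LOI 263.4).
Composition: Na2O 10.56%, Al2O3 26.33%, SiO2 34.19%, B2O3 28.92%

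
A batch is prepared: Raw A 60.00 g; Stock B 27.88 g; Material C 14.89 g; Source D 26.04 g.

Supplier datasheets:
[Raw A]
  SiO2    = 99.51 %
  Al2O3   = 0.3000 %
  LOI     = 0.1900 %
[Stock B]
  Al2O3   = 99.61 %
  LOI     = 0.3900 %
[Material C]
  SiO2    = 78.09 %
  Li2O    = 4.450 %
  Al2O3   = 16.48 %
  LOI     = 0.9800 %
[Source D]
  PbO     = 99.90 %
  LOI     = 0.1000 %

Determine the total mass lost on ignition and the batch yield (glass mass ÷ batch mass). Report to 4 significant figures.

In-progress results are shown rounded to four significant digits at each printed step; each numeric step runs at full precision in all steps — every reported number carries a single rounding. Derived quantities (the totals, four oxide percentages, LOI, net glass mass, yield) are rebuilt in full float precision starting from the weights for 128.4 g of glass as set out in the question or the answer.
LOI of each material in turn:
  Raw A: 60.00 × 0.001900 = 0.1140 g
  Stock B: 27.88 × 0.003900 = 0.1087 g
  Material C: 14.89 × 0.009800 = 0.1459 g
  Source D: 26.04 × 0.001000 = 0.02604 g
Total LOI = 0.3947 g
Glass = batch − LOI = 128.8 − 0.3947 = 128.4 g

LOI loss = 0.3947 g; glass = 128.4 g; yield = 99.69%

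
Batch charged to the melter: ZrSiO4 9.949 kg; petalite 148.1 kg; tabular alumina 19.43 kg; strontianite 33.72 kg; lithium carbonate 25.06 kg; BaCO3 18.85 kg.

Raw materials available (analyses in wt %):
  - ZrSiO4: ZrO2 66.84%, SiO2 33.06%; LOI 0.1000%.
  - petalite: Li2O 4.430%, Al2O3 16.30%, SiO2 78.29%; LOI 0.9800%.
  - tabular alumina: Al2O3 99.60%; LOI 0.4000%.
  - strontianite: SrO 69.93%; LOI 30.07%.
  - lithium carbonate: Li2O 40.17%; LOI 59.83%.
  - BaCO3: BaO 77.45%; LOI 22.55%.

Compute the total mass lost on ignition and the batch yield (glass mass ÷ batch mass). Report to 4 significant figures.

LOI loss = 30.92 kg; glass = 224.2 kg; yield = 87.88%

Intermediates appear with 4-significant-digit rounding in the printout — all internal work keeps full precision at all times; every reported result undergoes a single rounding — derived quantities are rebuilt starting from the weights per 224.2 kg of glass in full float precision (the six compositions, net glass mass, totals, yield, LOI), exactly as printed in the question or the answer.
Per-material ignition loss:
  ZrSiO4: 9.949 × 0.001000 = 0.009949 kg
  petalite: 148.1 × 0.009800 = 1.451 kg
  tabular alumina: 19.43 × 0.004000 = 0.07772 kg
  strontianite: 33.72 × 0.3007 = 10.14 kg
  lithium carbonate: 25.06 × 0.5983 = 14.99 kg
  BaCO3: 18.85 × 0.2255 = 4.251 kg
Total LOI = 30.92 kg
Glass = batch − LOI = 255.1 − 30.92 = 224.2 kg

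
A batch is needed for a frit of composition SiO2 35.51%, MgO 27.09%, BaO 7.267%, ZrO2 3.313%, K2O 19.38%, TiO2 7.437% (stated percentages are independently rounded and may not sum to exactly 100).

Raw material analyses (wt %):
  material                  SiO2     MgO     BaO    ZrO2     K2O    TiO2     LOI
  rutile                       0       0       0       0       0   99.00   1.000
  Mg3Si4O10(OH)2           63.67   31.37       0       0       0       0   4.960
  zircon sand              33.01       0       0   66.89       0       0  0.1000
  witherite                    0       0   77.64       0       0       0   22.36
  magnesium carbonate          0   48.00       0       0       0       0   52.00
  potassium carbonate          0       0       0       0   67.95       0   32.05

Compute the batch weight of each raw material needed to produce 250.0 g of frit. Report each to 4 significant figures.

Exact precision is held all the way through; in-progress results are shown rounded off to 4 significant figures alongside each step; each reported figure takes just one rounding. The derived quantities, which include the six compositions, glass mass, the yield, LOI, totals, are computed at full float precision, as given in problem or answer, starting from the weights at 250.0 g of glass.
Target oxide masses per 250.0 g frit:
  SiO2: 35.51% × 250.0 = 88.78 g
  MgO: 27.09% × 250.0 = 67.72 g
  BaO: 7.267% × 250.0 = 18.17 g
  ZrO2: 3.313% × 250.0 = 8.282 g
  K2O: 19.38% × 250.0 = 48.45 g
  TiO2: 7.437% × 250.0 = 18.59 g
Balance tally, oxide-wise, given the weights on record, at the basis given (each sum matches its target mass given rounding of the digits):
  SiO2: 133.0·0.6367 + 12.38·0.3301 = 88.77 g (target 88.78 g)
  MgO: 133.0·0.3137 + 54.17·0.4800 = 67.72 g (target 67.72 g)
  BaO: 23.40·0.7764 = 18.17 g (target 18.17 g)
  ZrO2: 12.38·0.6689 = 8.281 g (target 8.282 g)
  K2O: 71.30·0.6795 = 48.45 g (target 48.45 g)
  TiO2: 18.78·0.9900 = 18.59 g (target 18.59 g)
Glass-mass closure: batch Σ − ignition loss = 250.0 g (the targets, summed, come to 250.0 g; with the basis standing at 250.0 g — differing by rounding only).
Total batch = Σ batch = 313.0 g; the LOI term Σ batch·LOI equals 63.05 g; as yield: glass ÷ batch → 79.86%.

Batch per 250.0 g frit:
  rutile: 18.78 g
  Mg3Si4O10(OH)2: 133.0 g
  zircon sand: 12.38 g
  witherite: 23.40 g
  magnesium carbonate: 54.17 g
  potassium carbonate: 71.30 g
Total batch = 313.0 g; LOI loss = 63.05 g; yield = 79.86%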